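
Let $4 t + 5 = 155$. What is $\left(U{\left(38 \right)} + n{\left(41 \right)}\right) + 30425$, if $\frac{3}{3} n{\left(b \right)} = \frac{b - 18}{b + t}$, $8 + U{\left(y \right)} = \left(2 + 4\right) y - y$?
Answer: $\frac{4805345}{157} \approx 30607.0$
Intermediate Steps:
$t = \frac{75}{2}$ ($t = - \frac{5}{4} + \frac{1}{4} \cdot 155 = - \frac{5}{4} + \frac{155}{4} = \frac{75}{2} \approx 37.5$)
$U{\left(y \right)} = -8 + 5 y$ ($U{\left(y \right)} = -8 - \left(y - \left(2 + 4\right) y\right) = -8 + \left(6 y - y\right) = -8 + 5 y$)
$n{\left(b \right)} = \frac{-18 + b}{\frac{75}{2} + b}$ ($n{\left(b \right)} = \frac{b - 18}{b + \frac{75}{2}} = \frac{-18 + b}{\frac{75}{2} + b}$)
$\left(U{\left(38 \right)} + n{\left(41 \right)}\right) + 30425 = \left(\left(-8 + 5 \cdot 38\right) + \frac{2 \left(-18 + 41\right)}{75 + 2 \cdot 41}\right) + 30425 = \left(\left(-8 + 190\right) + 2 \frac{1}{75 + 82} \cdot 23\right) + 30425 = \left(182 + 2 \cdot \frac{1}{157} \cdot 23\right) + 30425 = \left(182 + \frac{46}{157}\right) + 30425 = \frac{28620}{157} + 30425 = \frac{4805345}{157}$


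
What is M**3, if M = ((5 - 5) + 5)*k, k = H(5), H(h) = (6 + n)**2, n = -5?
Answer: 125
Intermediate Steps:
H(h) = 1 (H(h) = (6 - 5)**2 = 1**2 = 1)
k = 1
M = 5 (M = ((5 - 5) + 5)*1 = (0 + 5)*1 = 5*1 = 5)
M**3 = 5**3 = 125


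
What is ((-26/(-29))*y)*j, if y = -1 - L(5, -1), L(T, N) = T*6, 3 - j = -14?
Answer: -13702/29 ≈ -472.48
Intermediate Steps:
j = 17 (j = 3 - 1*(-14) = 3 + 14 = 17)
L(T, N) = 6*T
y = -31 (y = -1 - 6*5 = -1 - 1*30 = -1 - 30 = -31)
((-26/(-29))*y)*j = (-26/(-29)*(-31))*17 = (-26*(-1/29)*(-31))*17 = ((26/29)*(-31))*17 = -806/29*17 = -13702/29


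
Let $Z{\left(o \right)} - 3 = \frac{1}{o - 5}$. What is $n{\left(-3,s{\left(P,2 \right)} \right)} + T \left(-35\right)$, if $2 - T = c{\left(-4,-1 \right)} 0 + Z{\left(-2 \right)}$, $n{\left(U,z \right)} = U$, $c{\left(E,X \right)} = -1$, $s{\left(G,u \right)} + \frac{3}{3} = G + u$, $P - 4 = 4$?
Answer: $27$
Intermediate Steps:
$P = 8$ ($P = 4 + 4 = 8$)
$s{\left(G,u \right)} = -1 + G + u$ ($s{\left(G,u \right)} = -1 + \left(G + u\right) = -1 + G + u$)
$Z{\left(o \right)} = 3 + \frac{1}{-5 + o}$ ($Z{\left(o \right)} = 3 + \frac{1}{o - 5} = 3 + \frac{1}{-5 + o}$)
$T = - \frac{6}{7}$ ($T = 2 - \left(\left(-1\right) 0 + \frac{-14 + 3 \left(-2\right)}{-5 - 2}\right) = 2 - \left(0 + \frac{-14 - 6}{-7}\right) = 2 - \left(0 - - \frac{20}{7}\right) = 2 - \left(0 + \frac{20}{7}\right) = 2 - \frac{20}{7} = - \frac{6}{7} \approx -0.85714$)
$n{\left(-3,s{\left(P,2 \right)} \right)} + T \left(-35\right) = -3 - -30 = -3 + 30 = 27$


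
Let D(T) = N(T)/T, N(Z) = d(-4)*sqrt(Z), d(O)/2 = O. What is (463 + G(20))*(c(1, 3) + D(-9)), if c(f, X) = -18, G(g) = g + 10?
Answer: -8874 + 3944*I/3 ≈ -8874.0 + 1314.7*I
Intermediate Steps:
d(O) = 2*O
G(g) = 10 + g
N(Z) = -8*sqrt(Z) (N(Z) = (2*(-4))*sqrt(Z) = -8*sqrt(Z))
D(T) = -8/sqrt(T) (D(T) = (-8*sqrt(T))/T = -8/sqrt(T))
(463 + G(20))*(c(1, 3) + D(-9)) = (463 + (10 + 20))*(-18 - (-8)*I/3) = (463 + 30)*(-18 - (-8)*I/3) = 493*(-18 + 8*I/3) = -8874 + 3944*I/3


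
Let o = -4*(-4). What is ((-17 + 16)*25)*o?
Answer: -400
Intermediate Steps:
o = 16
((-17 + 16)*25)*o = ((-17 + 16)*25)*16 = -1*25*16 = -25*16 = -400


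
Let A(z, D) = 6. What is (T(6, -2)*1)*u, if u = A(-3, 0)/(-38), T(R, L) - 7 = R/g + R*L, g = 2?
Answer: 6/19 ≈ 0.31579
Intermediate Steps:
T(R, L) = 7 + R/2 + L*R (T(R, L) = 7 + (R/2 + R*L) = 7 + (R/2 + L*R) = 7 + R/2 + L*R)
u = -3/19 (u = 6/(-38) = 6*(-1/38) = -3/19 ≈ -0.15789)
(T(6, -2)*1)*u = ((7 + (½)*6 - 2*6)*1)*(-3/19) = ((7 + 3 - 12)*1)*(-3/19) = -2*1*(-3/19) = -2*(-3/19) = 6/19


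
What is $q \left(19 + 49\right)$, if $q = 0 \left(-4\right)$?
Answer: $0$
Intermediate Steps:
$q = 0$
$q \left(19 + 49\right) = 0 \left(19 + 49\right) = 0 \cdot 68 = 0$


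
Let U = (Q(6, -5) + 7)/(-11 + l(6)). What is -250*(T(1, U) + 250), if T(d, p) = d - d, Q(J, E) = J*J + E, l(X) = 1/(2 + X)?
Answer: -62500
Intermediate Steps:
Q(J, E) = E + J**2 (Q(J, E) = J**2 + E = E + J**2)
U = -304/87 (U = ((-5 + 6**2) + 7)/(-11 + 1/(2 + 6)) = ((-5 + 36) + 7)/(-11 + 1/8) = (31 + 7)/(-11 + 1/8) = 38/(-87/8) = 38*(-8/87) = -304/87 ≈ -3.4943)
T(d, p) = 0
-250*(T(1, U) + 250) = -250*(0 + 250) = -250*250 = -62500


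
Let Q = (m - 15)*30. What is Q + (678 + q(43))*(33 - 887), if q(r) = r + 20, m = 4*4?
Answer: -632784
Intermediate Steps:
m = 16
q(r) = 20 + r
Q = 30 (Q = (16 - 15)*30 = 1*30 = 30)
Q + (678 + q(43))*(33 - 887) = 30 + (678 + (20 + 43))*(33 - 887) = 30 + (678 + 63)*(-854) = 30 + 741*(-854) = 30 - 632814 = -632784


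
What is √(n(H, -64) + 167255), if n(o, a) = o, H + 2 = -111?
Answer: √167142 ≈ 408.83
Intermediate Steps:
H = -113 (H = -2 - 111 = -113)
√(n(H, -64) + 167255) = √(-113 + 167255) = √167142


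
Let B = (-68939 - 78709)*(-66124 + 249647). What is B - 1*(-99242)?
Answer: -27096704662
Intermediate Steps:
B = -27096803904 (B = -147648*183523 = -27096803904)
B - 1*(-99242) = -27096803904 - 1*(-99242) = -27096803904 + 99242 = -27096704662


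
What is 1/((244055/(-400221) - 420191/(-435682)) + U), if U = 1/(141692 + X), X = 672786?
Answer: 35504946050170779/12591647800983200 ≈ 2.8197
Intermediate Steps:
U = 1/814478 (U = 1/(141692 + 672786) = 1/814478 ≈ 1.2278e-6)
1/((244055/(-400221) - 420191/(-435682)) + U) = 1/((244055/(-400221) - 420191/(-435682)) + 1/814478) = 1/((244055*(-1/400221) - 420191*(-1/435682)) + 1/814478) = 1/((-244055/400221 + 420191/435682) + 1/814478) = 1/(61838891701/174369085722 + 1/814478) = 1/(12591647800983200/35504946050170779) = 35504946050170779/12591647800983200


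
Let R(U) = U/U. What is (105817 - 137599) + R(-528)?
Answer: -31781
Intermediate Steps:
R(U) = 1
(105817 - 137599) + R(-528) = (105817 - 137599) + 1 = -31782 + 1 = -31781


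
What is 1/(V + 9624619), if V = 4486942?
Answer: 1/14111561 ≈ 7.0864e-8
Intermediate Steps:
1/(V + 9624619) = 1/(4486942 + 9624619) = 1/14111561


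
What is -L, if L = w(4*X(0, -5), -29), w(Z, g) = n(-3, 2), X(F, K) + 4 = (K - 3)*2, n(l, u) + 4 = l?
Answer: 7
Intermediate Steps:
n(l, u) = -4 + l
X(F, K) = -10 + 2*K (X(F, K) = -4 + (K - 3)*2 = -4 + (-3 + K)*2 = -4 + (-6 + 2*K) = -10 + 2*K)
w(Z, g) = -7 (w(Z, g) = -4 - 3 = -7)
L = -7
-L = -1*(-7) = 7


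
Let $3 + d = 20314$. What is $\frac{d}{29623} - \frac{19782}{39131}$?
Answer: $\frac{208787555}{1159177613} \approx 0.18012$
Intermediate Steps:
$d = 20311$ ($d = -3 + 20314 = 20311$)
$\frac{d}{29623} - \frac{19782}{39131} = \frac{20311}{29623} - \frac{19782}{39131} = \frac{208787555}{1159177613}$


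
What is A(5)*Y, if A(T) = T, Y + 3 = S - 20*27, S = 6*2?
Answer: -2655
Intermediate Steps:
S = 12
Y = -531 (Y = -3 + (12 - 20*27) = -3 + (12 - 540) = -3 - 528 = -531)
A(5)*Y = 5*(-531) = -2655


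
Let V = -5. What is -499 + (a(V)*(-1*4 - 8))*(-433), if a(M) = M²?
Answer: 129401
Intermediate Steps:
-499 + (a(V)*(-1*4 - 8))*(-433) = -499 + ((-5)²*(-1*4 - 8))*(-433) = -499 + (25*(-4 - 8))*(-433) = -499 + (25*(-12))*(-433) = -499 - 300*(-433) = -499 + 129900 = 129401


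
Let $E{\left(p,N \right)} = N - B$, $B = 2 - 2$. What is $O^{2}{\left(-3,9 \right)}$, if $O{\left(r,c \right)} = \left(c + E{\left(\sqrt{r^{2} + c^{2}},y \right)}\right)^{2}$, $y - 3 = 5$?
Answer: $83521$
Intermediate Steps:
$y = 8$ ($y = 3 + 5 = 8$)
$B = 0$ ($B = 2 - 2 = 0$)
$E{\left(p,N \right)} = N$ ($E{\left(p,N \right)} = N - 0 = N + 0 = N$)
$O{\left(r,c \right)} = \left(8 + c\right)^{2}$ ($O{\left(r,c \right)} = \left(c + 8\right)^{2} = \left(8 + c\right)^{2}$)
$O^{2}{\left(-3,9 \right)} = \left(\left(8 + 9\right)^{2}\right)^{2} = \left(17^{2}\right)^{2} = 289^{2} = 83521$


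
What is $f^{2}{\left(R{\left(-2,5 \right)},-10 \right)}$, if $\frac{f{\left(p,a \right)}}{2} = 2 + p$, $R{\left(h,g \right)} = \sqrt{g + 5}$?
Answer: $56 + 16 \sqrt{10} \approx 106.6$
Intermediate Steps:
$R{\left(h,g \right)} = \sqrt{5 + g}$
$f{\left(p,a \right)} = 4 + 2 p$ ($f{\left(p,a \right)} = 2 \left(2 + p\right) = 4 + 2 p$)
$f^{2}{\left(R{\left(-2,5 \right)},-10 \right)} = \left(4 + 2 \sqrt{5 + 5}\right)^{2} = \left(4 + 2 \sqrt{10}\right)^{2}$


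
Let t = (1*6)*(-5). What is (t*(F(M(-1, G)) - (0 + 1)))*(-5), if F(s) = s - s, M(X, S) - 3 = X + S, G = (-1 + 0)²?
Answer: -150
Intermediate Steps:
G = 1 (G = (-1)² = 1)
M(X, S) = 3 + S + X (M(X, S) = 3 + (X + S) = 3 + (S + X) = 3 + S + X)
F(s) = 0
t = -30 (t = 6*(-5) = -30)
(t*(F(M(-1, G)) - (0 + 1)))*(-5) = -30*(0 - (0 + 1))*(-5) = -30*(0 - 1*1)*(-5) = -30*(0 - 1)*(-5) = -30*(-1)*(-5) = 30*(-5) = -150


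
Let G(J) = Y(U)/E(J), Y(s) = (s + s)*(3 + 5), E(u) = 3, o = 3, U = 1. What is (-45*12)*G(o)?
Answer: -2880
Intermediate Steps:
Y(s) = 16*s (Y(s) = (2*s)*8 = 16*s)
G(J) = 16/3 (G(J) = (16*1)/3 = 16*(⅓) = 16/3)
(-45*12)*G(o) = -45*12*(16/3) = -540*16/3 = -2880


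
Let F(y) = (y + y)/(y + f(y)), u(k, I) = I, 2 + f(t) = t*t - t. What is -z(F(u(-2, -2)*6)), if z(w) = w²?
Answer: -144/5041 ≈ -0.028566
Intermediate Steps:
f(t) = -2 + t² - t (f(t) = -2 + (t*t - t) = -2 + (t² - t) = -2 + t² - t)
F(y) = 2*y/(-2 + y²) (F(y) = (y + y)/(y + (-2 + y² - y)) = (2*y)/(-2 + y²) = 2*y/(-2 + y²))
-z(F(u(-2, -2)*6)) = -(2*(-2*6)/(-2 + (-2*6)²))² = -(2*(-12)/(-2 + (-12)²))² = -(2*(-12)/(-2 + 144))² = -(2*(-12)/142)² = -(2*(-12)*(1/142))² = -(-12/71)² = -1*144/5041 = -144/5041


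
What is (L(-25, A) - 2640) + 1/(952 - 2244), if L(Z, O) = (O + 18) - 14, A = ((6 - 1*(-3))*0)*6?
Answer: -3405713/1292 ≈ -2636.0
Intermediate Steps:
A = 0 (A = ((6 + 3)*0)*6 = (9*0)*6 = 0*6 = 0)
L(Z, O) = 4 + O (L(Z, O) = (18 + O) - 14 = 4 + O)
(L(-25, A) - 2640) + 1/(952 - 2244) = ((4 + 0) - 2640) + 1/(952 - 2244) = (4 - 2640) + 1/(-1292) = -2636 - 1/1292 = -3405713/1292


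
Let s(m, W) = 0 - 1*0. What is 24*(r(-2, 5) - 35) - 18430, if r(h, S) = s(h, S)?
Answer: -19270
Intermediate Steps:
s(m, W) = 0 (s(m, W) = 0 + 0 = 0)
r(h, S) = 0
24*(r(-2, 5) - 35) - 18430 = 24*(0 - 35) - 18430 = 24*(-35) - 18430 = -840 - 18430 = -19270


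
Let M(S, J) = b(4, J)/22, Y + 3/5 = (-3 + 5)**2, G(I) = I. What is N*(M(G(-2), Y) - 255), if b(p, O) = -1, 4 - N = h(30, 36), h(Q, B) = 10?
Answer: 16833/11 ≈ 1530.3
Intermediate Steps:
Y = 17/5 (Y = -3/5 + (-3 + 5)**2 = -3/5 + 2**2 = -3/5 + 4 = 17/5 ≈ 3.4000)
N = -6 (N = 4 - 1*10 = 4 - 10 = -6)
M(S, J) = -1/22
N*(M(G(-2), Y) - 255) = -6*(-1/22 - 255) = -6*(-5611/22) = 16833/11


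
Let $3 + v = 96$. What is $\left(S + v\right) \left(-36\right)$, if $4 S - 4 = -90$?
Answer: $-2574$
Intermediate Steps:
$S = - \frac{43}{2}$ ($S = 1 + \frac{1}{4} \left(-90\right) = 1 - \frac{45}{2} = - \frac{43}{2} \approx -21.5$)
$v = 93$ ($v = -3 + 96 = 93$)
$\left(S + v\right) \left(-36\right) = \left(- \frac{43}{2} + 93\right) \left(-36\right) = \frac{143}{2} \left(-36\right) = -2574$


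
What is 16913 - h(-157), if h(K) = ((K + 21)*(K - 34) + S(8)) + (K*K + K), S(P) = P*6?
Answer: -33603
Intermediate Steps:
S(P) = 6*P
h(K) = 48 + K + K² + (-34 + K)*(21 + K) (h(K) = ((K + 21)*(K - 34) + 6*8) + (K*K + K) = ((21 + K)*(-34 + K) + 48) + (K² + K) = ((-34 + K)*(21 + K) + 48) + (K + K²) = (48 + (-34 + K)*(21 + K)) + (K + K²) = 48 + K + K² + (-34 + K)*(21 + K))
16913 - h(-157) = 16913 - (-666 - 12*(-157) + 2*(-157)²) = 16913 - (-666 + 1884 + 2*24649) = 16913 - (-666 + 1884 + 49298) = 16913 - 1*50516 = 16913 - 50516 = -33603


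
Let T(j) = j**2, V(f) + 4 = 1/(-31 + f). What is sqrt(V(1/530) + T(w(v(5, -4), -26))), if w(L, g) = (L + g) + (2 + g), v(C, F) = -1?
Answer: sqrt(700952863107)/16429 ≈ 50.960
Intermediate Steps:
w(L, g) = 2 + L + 2*g
V(f) = -4 + 1/(-31 + f)
sqrt(V(1/530) + T(w(v(5, -4), -26))) = sqrt((125 - 4/530)/(-31 + 1/530) + (2 - 1 + 2*(-26))**2) = sqrt((125 - 4*1/530)/(-31 + 1/530) + (2 - 1 - 52)**2) = sqrt((125 - 2/265)/(-16429/530) + (-51)**2) = sqrt(-530/16429*33123/265 + 2601) = sqrt(-66246/16429 + 2601) = sqrt(42665583/16429) = sqrt(700952863107)/16429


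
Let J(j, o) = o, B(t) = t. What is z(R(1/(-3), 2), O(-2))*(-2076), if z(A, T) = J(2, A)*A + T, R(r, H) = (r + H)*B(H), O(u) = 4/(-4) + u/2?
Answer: -56744/3 ≈ -18915.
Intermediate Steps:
O(u) = -1 + u/2 (O(u) = 4*(-¼) + u*(½) = -1 + u/2)
R(r, H) = H*(H + r) (R(r, H) = (r + H)*H = (H + r)*H = H*(H + r))
z(A, T) = T + A² (z(A, T) = A*A + T = A² + T = T + A²)
z(R(1/(-3), 2), O(-2))*(-2076) = ((-1 + (½)*(-2)) + (2*(2 + 1/(-3)))²)*(-2076) = ((-1 - 1) + (2*(2 - ⅓))²)*(-2076) = (-2 + (2*(5/3))²)*(-2076) = (-2 + (10/3)²)*(-2076) = (-2 + 100/9)*(-2076) = (82/9)*(-2076) = -56744/3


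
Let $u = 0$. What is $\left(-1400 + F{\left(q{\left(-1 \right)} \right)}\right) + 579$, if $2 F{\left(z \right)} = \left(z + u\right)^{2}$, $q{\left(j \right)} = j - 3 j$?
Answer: $-819$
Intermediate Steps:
$q{\left(j \right)} = - 2 j$
$F{\left(z \right)} = \frac{z^{2}}{2}$ ($F{\left(z \right)} = \frac{\left(z + 0\right)^{2}}{2} = \frac{z^{2}}{2}$)
$\left(-1400 + F{\left(q{\left(-1 \right)} \right)}\right) + 579 = \left(-1400 + \frac{\left(\left(-2\right) \left(-1\right)\right)^{2}}{2}\right) + 579 = \left(-1400 + \frac{2^{2}}{2}\right) + 579 = \left(-1400 + \frac{1}{2} \cdot 4\right) + 579 = \left(-1400 + 2\right) + 579 = -1398 + 579 = -819$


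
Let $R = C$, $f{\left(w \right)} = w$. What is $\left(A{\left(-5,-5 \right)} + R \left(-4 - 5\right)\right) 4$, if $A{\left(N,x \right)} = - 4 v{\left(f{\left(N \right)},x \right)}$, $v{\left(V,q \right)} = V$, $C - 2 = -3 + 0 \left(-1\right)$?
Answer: $116$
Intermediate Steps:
$C = -1$ ($C = 2 + \left(-3 + 0 \left(-1\right)\right) = 2 + \left(-3 + 0\right) = 2 - 3 = -1$)
$R = -1$
$A{\left(N,x \right)} = - 4 N$
$\left(A{\left(-5,-5 \right)} + R \left(-4 - 5\right)\right) 4 = \left(\left(-4\right) \left(-5\right) - \left(-4 - 5\right)\right) 4 = \left(20 - -9\right) 4 = \left(20 + 9\right) 4 = 29 \cdot 4 = 116$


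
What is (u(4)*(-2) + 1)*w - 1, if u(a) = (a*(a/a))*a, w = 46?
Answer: -1427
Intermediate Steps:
u(a) = a**2 (u(a) = (a*1)*a = a*a = a**2)
(u(4)*(-2) + 1)*w - 1 = (4**2*(-2) + 1)*46 - 1 = (16*(-2) + 1)*46 - 1 = (-32 + 1)*46 - 1 = -31*46 - 1 = -1426 - 1 = -1427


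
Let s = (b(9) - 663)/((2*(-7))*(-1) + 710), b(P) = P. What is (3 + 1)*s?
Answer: -654/181 ≈ -3.6133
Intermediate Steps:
s = -327/362 (s = (9 - 663)/((2*(-7))*(-1) + 710) = -654/(-14*(-1) + 710) = -654/(14 + 710) = -654/724 = -654*1/724 = -327/362 ≈ -0.90331)
(3 + 1)*s = (3 + 1)*(-327/362) = 4*(-327/362) = -654/181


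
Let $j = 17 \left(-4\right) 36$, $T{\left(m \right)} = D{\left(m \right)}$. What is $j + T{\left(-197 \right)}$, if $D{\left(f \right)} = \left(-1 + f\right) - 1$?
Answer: $-2647$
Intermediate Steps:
$D{\left(f \right)} = -2 + f$
$T{\left(m \right)} = -2 + m$
$j = -2448$ ($j = \left(-68\right) 36 = -2448$)
$j + T{\left(-197 \right)} = -2448 - 199 = -2647$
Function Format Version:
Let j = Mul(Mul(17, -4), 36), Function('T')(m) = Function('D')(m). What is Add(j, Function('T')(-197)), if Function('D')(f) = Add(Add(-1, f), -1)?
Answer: -2647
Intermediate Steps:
Function('D')(f) = Add(-2, f)
Function('T')(m) = Add(-2, m)
j = -2448 (j = Mul(-68, 36) = -2448)
Add(j, Function('T')(-197)) = Add(-2448, Add(-2, -197)) = Add(-2448, -199) = -2647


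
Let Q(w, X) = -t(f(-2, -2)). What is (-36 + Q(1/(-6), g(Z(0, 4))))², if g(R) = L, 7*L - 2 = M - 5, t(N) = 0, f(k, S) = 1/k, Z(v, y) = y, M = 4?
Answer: 1296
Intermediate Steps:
L = ⅐ (L = 2/7 + (4 - 5)/7 = 2/7 + (⅐)*(-1) = 2/7 - ⅐ = ⅐ ≈ 0.14286)
g(R) = ⅐
Q(w, X) = 0 (Q(w, X) = -1*0 = 0)
(-36 + Q(1/(-6), g(Z(0, 4))))² = (-36 + 0)² = (-36)² = 1296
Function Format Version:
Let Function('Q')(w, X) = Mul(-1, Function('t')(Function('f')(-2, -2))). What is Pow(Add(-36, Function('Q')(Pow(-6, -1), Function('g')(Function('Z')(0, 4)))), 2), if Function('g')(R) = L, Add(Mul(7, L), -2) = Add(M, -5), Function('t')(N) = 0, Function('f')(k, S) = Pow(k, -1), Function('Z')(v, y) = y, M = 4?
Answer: 1296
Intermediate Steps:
L = Rational(1, 7) (L = Add(Rational(2, 7), Mul(Rational(1, 7), Add(4, -5))) = Add(Rational(2, 7), Mul(Rational(1, 7), -1)) = Add(Rational(2, 7), Rational(-1, 7)) = Rational(1, 7) ≈ 0.14286)
Function('g')(R) = Rational(1, 7)
Function('Q')(w, X) = 0 (Function('Q')(w, X) = Mul(-1, 0) = 0)
Pow(Add(-36, Function('Q')(Pow(-6, -1), Function('g')(Function('Z')(0, 4)))), 2) = Pow(Add(-36, 0), 2) = Pow(-36, 2) = 1296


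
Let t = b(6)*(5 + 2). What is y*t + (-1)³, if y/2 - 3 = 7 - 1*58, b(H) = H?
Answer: -4033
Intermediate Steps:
y = -96 (y = 6 + 2*(7 - 1*58) = 6 + 2*(7 - 58) = 6 + 2*(-51) = 6 - 102 = -96)
t = 42 (t = 6*(5 + 2) = 6*7 = 42)
y*t + (-1)³ = -96*42 + (-1)³ = -4032 - 1 = -4033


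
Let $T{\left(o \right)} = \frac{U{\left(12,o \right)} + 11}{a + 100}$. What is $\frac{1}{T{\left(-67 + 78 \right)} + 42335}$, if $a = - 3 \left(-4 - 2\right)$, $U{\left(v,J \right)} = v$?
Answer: $\frac{118}{4995553} \approx 2.3621 \cdot 10^{-5}$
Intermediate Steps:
$a = 18$ ($a = \left(-3\right) \left(-6\right) = 18$)
$T{\left(o \right)} = \frac{23}{118}$ ($T{\left(o \right)} = \frac{12 + 11}{18 + 100} = \frac{23}{118}$)
$\frac{1}{T{\left(-67 + 78 \right)} + 42335} = \frac{1}{\frac{23}{118} + 42335} = \frac{1}{\frac{4995553}{118}} = \frac{118}{4995553}$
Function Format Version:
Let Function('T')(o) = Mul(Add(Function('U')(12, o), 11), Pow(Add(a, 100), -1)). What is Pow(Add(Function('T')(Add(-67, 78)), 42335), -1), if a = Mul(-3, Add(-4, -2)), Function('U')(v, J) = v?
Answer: Rational(118, 4995553) ≈ 2.3621e-5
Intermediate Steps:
a = 18 (a = Mul(-3, -6) = 18)
Function('T')(o) = Rational(23, 118) (Function('T')(o) = Mul(Add(12, 11), Pow(Add(18, 100), -1)) = Mul(23, Pow(118, -1)) = Mul(23, Rational(1, 118)) = Rational(23, 118))
Pow(Add(Function('T')(Add(-67, 78)), 42335), -1) = Pow(Add(Rational(23, 118), 42335), -1) = Pow(Rational(4995553, 118), -1) = Rational(118, 4995553)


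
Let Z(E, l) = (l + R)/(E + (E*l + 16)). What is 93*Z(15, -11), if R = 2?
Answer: 837/134 ≈ 6.2463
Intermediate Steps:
Z(E, l) = (2 + l)/(16 + E + E*l) (Z(E, l) = (l + 2)/(E + (E*l + 16)) = (2 + l)/(E + (16 + E*l)) = (2 + l)/(16 + E + E*l))
93*Z(15, -11) = 93*((2 - 11)/(16 + 15 + 15*(-11))) = 93*(-9/(16 + 15 - 165)) = 93*(-9/(-134)) = 93*(-1/134*(-9)) = 93*(9/134) = 837/134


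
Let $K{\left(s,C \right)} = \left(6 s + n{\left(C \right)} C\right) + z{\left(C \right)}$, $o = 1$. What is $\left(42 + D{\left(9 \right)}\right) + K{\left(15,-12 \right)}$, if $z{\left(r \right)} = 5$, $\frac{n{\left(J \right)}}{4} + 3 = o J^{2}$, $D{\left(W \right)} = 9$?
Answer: $-6622$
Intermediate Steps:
$n{\left(J \right)} = -12 + 4 J^{2}$ ($n{\left(J \right)} = -12 + 4 \cdot 1 J^{2} = -12 + 4 J^{2}$)
$K{\left(s,C \right)} = 5 + 6 s + C \left(-12 + 4 C^{2}\right)$ ($K{\left(s,C \right)} = \left(6 s + \left(-12 + 4 C^{2}\right) C\right) + 5 = \left(6 s + C \left(-12 + 4 C^{2}\right)\right) + 5 = 5 + 6 s + C \left(-12 + 4 C^{2}\right)$)
$\left(42 + D{\left(9 \right)}\right) + K{\left(15,-12 \right)} = \left(42 + 9\right) + \left(5 + 6 \cdot 15 + 4 \left(-12\right) \left(-3 + \left(-12\right)^{2}\right)\right) = 51 + \left(5 + 90 + 4 \left(-12\right) \left(-3 + 144\right)\right) = 51 + \left(5 + 90 + 4 \left(-12\right) 141\right) = 51 + \left(5 + 90 - 6768\right) = 51 - 6673 = -6622$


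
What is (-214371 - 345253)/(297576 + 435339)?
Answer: -559624/732915 ≈ -0.76356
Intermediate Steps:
(-214371 - 345253)/(297576 + 435339) = -559624/732915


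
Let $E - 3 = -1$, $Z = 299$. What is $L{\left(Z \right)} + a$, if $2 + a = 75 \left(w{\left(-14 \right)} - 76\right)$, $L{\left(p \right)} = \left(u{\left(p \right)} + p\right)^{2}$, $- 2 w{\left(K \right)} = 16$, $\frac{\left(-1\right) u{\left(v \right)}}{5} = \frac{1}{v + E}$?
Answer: $\frac{7527952534}{90601} \approx 83089.0$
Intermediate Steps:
$E = 2$ ($E = 3 - 1 = 2$)
$u{\left(v \right)} = - \frac{5}{2 + v}$ ($u{\left(v \right)} = - \frac{5}{v + 2} = - \frac{5}{2 + v}$)
$w{\left(K \right)} = -8$ ($w{\left(K \right)} = \left(- \frac{1}{2}\right) 16 = -8$)
$L{\left(p \right)} = \left(p - \frac{5}{2 + p}\right)^{2}$ ($L{\left(p \right)} = \left(- \frac{5}{2 + p} + p\right)^{2} = \left(p - \frac{5}{2 + p}\right)^{2}$)
$a = -6302$ ($a = -2 + 75 \left(-8 - 76\right) = -2 + 75 \left(-84\right) = -2 - 6300 = -6302$)
$L{\left(Z \right)} + a = \left(299 - \frac{5}{2 + 299}\right)^{2} - 6302 = \left(299 - \frac{5}{301}\right)^{2} - 6302 = \left(\frac{89994}{301}\right)^{2} - 6302 = \frac{8098920036}{90601} - 6302 = \frac{7527952534}{90601}$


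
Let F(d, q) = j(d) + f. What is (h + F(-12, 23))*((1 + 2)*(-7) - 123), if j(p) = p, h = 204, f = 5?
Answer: -28368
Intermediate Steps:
F(d, q) = 5 + d (F(d, q) = d + 5 = 5 + d)
(h + F(-12, 23))*((1 + 2)*(-7) - 123) = (204 + (5 - 12))*((1 + 2)*(-7) - 123) = (204 - 7)*(3*(-7) - 123) = 197*(-21 - 123) = 197*(-144) = -28368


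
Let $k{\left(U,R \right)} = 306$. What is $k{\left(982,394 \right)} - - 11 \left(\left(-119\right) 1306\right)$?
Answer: $-1709248$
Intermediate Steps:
$k{\left(982,394 \right)} - - 11 \left(\left(-119\right) 1306\right) = 306 - - 11 \left(\left(-119\right) 1306\right) = 306 - \left(-11\right) \left(-155414\right) = 306 - 1709554 = -1709248$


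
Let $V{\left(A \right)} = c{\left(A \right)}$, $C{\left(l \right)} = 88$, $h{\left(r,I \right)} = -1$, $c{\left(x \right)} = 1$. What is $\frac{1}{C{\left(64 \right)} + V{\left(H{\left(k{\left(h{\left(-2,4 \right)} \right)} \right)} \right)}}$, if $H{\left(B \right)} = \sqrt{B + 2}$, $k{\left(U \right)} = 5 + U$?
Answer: $\frac{1}{89} \approx 0.011236$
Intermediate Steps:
$H{\left(B \right)} = \sqrt{2 + B}$
$V{\left(A \right)} = 1$
$\frac{1}{C{\left(64 \right)} + V{\left(H{\left(k{\left(h{\left(-2,4 \right)} \right)} \right)} \right)}} = \frac{1}{88 + 1} = \frac{1}{89}$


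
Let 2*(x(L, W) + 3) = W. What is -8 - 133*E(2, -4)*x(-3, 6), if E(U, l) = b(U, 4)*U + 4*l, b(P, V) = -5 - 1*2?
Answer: -8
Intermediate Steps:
x(L, W) = -3 + W/2
b(P, V) = -7 (b(P, V) = -5 - 2 = -7)
E(U, l) = -7*U + 4*l
-8 - 133*E(2, -4)*x(-3, 6) = -8 - 133*(-7*2 + 4*(-4))*(-3 + (1/2)*6) = -8 - 133*(-14 - 16)*(-3 + 3) = -8 - (-3990)*0 = -8 - 133*0 = -8 + 0 = -8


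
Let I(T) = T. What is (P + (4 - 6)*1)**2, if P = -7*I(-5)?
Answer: 1089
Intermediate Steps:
P = 35 (P = -7*(-5) = 35)
(P + (4 - 6)*1)**2 = (35 + (4 - 6)*1)**2 = (35 - 2*1)**2 = (35 - 2)**2 = 33**2 = 1089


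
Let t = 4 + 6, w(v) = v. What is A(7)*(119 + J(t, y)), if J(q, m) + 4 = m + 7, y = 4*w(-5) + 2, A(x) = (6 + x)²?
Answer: 17576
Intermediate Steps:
t = 10
y = -18 (y = 4*(-5) + 2 = -20 + 2 = -18)
J(q, m) = 3 + m (J(q, m) = -4 + (m + 7) = -4 + (7 + m) = 3 + m)
A(7)*(119 + J(t, y)) = (6 + 7)²*(119 + (3 - 18)) = 13²*(119 - 15) = 169*104 = 17576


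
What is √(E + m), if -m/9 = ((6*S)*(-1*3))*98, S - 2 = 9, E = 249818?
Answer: √424454 ≈ 651.50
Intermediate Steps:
S = 11 (S = 2 + 9 = 11)
m = 174636 (m = -9*(6*11)*(-1*3)*98 = -9*66*(-3)*98 = -(-1782)*98 = -9*(-19404) = 174636)
√(E + m) = √(249818 + 174636) = √424454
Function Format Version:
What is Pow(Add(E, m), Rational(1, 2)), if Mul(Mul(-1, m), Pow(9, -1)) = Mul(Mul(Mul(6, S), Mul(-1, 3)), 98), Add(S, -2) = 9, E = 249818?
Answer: Pow(424454, Rational(1, 2)) ≈ 651.50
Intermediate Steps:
S = 11 (S = Add(2, 9) = 11)
m = 174636 (m = Mul(-9, Mul(Mul(Mul(6, 11), Mul(-1, 3)), 98)) = Mul(-9, Mul(Mul(66, -3), 98)) = Mul(-9, Mul(-198, 98)) = Mul(-9, -19404) = 174636)
Pow(Add(E, m), Rational(1, 2)) = Pow(Add(249818, 174636), Rational(1, 2)) = Pow(424454, Rational(1, 2))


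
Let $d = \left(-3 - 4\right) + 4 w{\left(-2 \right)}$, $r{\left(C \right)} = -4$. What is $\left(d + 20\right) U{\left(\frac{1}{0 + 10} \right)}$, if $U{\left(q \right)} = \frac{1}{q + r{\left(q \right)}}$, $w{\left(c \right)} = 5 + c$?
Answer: $- \frac{250}{39} \approx -6.4103$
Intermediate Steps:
$U{\left(q \right)} = \frac{1}{-4 + q}$ ($U{\left(q \right)} = \frac{1}{q - 4} = \frac{1}{-4 + q}$)
$d = 5$ ($d = \left(-3 - 4\right) + 4 \left(5 - 2\right) = -7 + 4 \cdot 3 = -7 + 12 = 5$)
$\left(d + 20\right) U{\left(\frac{1}{0 + 10} \right)} = \frac{5 + 20}{-4 + \frac{1}{0 + 10}} = \frac{25}{-4 + \frac{1}{10}} = \frac{25}{- \frac{39}{10}} = 25 \left(- \frac{10}{39}\right) = - \frac{250}{39}$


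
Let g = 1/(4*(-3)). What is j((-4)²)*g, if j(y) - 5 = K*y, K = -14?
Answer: 73/4 ≈ 18.250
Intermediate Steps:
g = -1/12 (g = 1/(-12) = -1/12 ≈ -0.083333)
j(y) = 5 - 14*y
j((-4)²)*g = (5 - 14*(-4)²)*(-1/12) = (5 - 14*16)*(-1/12) = (5 - 224)*(-1/12) = -219*(-1/12) = 73/4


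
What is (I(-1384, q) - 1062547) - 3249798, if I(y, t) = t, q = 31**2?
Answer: -4311384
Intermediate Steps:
q = 961
(I(-1384, q) - 1062547) - 3249798 = (961 - 1062547) - 3249798 = -1061586 - 3249798 = -4311384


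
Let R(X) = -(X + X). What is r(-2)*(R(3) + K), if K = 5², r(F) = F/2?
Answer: -19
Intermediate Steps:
r(F) = F/2
K = 25
R(X) = -2*X
r(-2)*(R(3) + K) = ((½)*(-2))*(-2*3 + 25) = -(-6 + 25) = -1*19 = -19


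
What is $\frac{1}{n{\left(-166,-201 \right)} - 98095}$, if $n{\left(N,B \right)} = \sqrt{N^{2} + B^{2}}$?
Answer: $- \frac{98095}{9622561068} - \frac{\sqrt{67957}}{9622561068} \approx -1.0221 \cdot 10^{-5}$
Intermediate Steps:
$n{\left(N,B \right)} = \sqrt{B^{2} + N^{2}}$
$\frac{1}{n{\left(-166,-201 \right)} - 98095} = \frac{1}{\sqrt{\left(-201\right)^{2} + \left(-166\right)^{2}} - 98095} = \frac{1}{\sqrt{40401 + 27556} - 98095} = \frac{1}{\sqrt{67957} - 98095} = \frac{1}{-98095 + \sqrt{67957}}$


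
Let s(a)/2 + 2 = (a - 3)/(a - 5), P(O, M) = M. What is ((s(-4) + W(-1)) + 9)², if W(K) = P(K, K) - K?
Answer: 3481/81 ≈ 42.975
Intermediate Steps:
s(a) = -4 + 2*(-3 + a)/(-5 + a) (s(a) = -4 + 2*((a - 3)/(a - 5)) = -4 + 2*((-3 + a)/(-5 + a)) = -4 + 2*(-3 + a)/(-5 + a))
W(K) = 0 (W(K) = K - K = 0)
((s(-4) + W(-1)) + 9)² = ((2*(7 - 1*(-4))/(-5 - 4) + 0) + 9)² = ((2*(7 + 4)/(-9) + 0) + 9)² = ((2*(-⅑)*11 + 0) + 9)² = ((-22/9 + 0) + 9)² = (-22/9 + 9)² = (59/9)² = 3481/81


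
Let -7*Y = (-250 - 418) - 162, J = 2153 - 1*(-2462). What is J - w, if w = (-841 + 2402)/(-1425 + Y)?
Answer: 42215102/9145 ≈ 4616.2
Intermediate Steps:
J = 4615 (J = 2153 + 2462 = 4615)
Y = 830/7 (Y = -((-250 - 418) - 162)/7 = -(-668 - 162)/7 = -⅐*(-830) = 830/7 ≈ 118.57)
w = -10927/9145 (w = (-841 + 2402)/(-1425 + 830/7) = 1561/(-9145/7) = 1561*(-7/9145) = -10927/9145 ≈ -1.1949)
J - w = 4615 - 1*(-10927/9145) = 4615 + 10927/9145 = 42215102/9145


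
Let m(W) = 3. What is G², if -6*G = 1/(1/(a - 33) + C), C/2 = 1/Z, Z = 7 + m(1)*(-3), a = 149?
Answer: 3364/119025 ≈ 0.028263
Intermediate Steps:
Z = -2 (Z = 7 + 3*(-3) = 7 - 9 = -2)
C = -1 (C = 2/(-2) = 2*(-½) = -1)
G = 58/345 (G = -1/(6*(1/(149 - 33) - 1)) = -1/(6*(1/116 - 1)) = -1/(6*(-115/116)) = -⅙*(-116/115) = 58/345 ≈ 0.16812)
G² = (58/345)² = 3364/119025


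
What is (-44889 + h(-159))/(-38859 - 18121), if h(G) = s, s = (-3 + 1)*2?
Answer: 44893/56980 ≈ 0.78787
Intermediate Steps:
s = -4 (s = -2*2 = -4)
h(G) = -4
(-44889 + h(-159))/(-38859 - 18121) = (-44889 - 4)/(-38859 - 18121) = -44893/(-56980) = -44893*(-1/56980) = 44893/56980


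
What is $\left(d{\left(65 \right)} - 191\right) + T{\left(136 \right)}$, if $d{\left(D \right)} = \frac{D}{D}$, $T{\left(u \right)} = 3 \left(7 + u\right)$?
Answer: $239$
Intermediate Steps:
$T{\left(u \right)} = 21 + 3 u$
$d{\left(D \right)} = 1$
$\left(d{\left(65 \right)} - 191\right) + T{\left(136 \right)} = \left(1 - 191\right) + \left(21 + 3 \cdot 136\right) = -190 + \left(21 + 408\right) = -190 + 429 = 239$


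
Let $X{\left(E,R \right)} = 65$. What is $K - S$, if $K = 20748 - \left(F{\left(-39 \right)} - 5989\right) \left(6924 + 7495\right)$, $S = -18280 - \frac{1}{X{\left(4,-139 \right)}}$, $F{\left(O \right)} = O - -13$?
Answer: $\frac{5640005346}{65} \approx 8.6769 \cdot 10^{7}$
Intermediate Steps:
$F{\left(O \right)} = 13 + O$ ($F{\left(O \right)} = O + 13 = 13 + O$)
$S = - \frac{1188201}{65}$ ($S = -18280 - \frac{1}{65} = - \frac{1188201}{65} \approx -18280.0$)
$K = 86751033$ ($K = 20748 - \left(\left(13 - 39\right) - 5989\right) \left(6924 + 7495\right) = 20748 - \left(-26 - 5989\right) 14419 = 20748 - \left(-6015\right) 14419 = 20748 - -86730285 = 20748 + 86730285 = 86751033$)
$K - S = 86751033 - - \frac{1188201}{65} = 86751033 + \frac{1188201}{65} = \frac{5640005346}{65}$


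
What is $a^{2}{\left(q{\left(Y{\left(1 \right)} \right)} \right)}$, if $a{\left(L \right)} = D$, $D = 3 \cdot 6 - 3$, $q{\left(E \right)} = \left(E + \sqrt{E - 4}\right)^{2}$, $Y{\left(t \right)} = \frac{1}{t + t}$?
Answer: $225$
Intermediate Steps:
$Y{\left(t \right)} = \frac{1}{2 t}$
$q{\left(E \right)} = \left(E + \sqrt{-4 + E}\right)^{2}$
$D = 15$ ($D = 18 - 3 = 15$)
$a{\left(L \right)} = 15$
$a^{2}{\left(q{\left(Y{\left(1 \right)} \right)} \right)} = 15^{2} = 225$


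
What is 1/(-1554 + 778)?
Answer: -1/776 ≈ -0.0012887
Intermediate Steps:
1/(-1554 + 778) = 1/(-776) = -1/776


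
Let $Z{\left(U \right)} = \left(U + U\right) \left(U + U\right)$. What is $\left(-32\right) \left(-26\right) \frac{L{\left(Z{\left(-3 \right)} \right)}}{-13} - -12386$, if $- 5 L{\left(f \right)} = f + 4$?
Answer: $12898$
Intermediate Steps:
$Z{\left(U \right)} = 4 U^{2}$ ($Z{\left(U \right)} = 2 U 2 U = 4 U^{2}$)
$L{\left(f \right)} = - \frac{4}{5} - \frac{f}{5}$ ($L{\left(f \right)} = - \frac{f + 4}{5} = - \frac{4 + f}{5} = - \frac{4}{5} - \frac{f}{5}$)
$\left(-32\right) \left(-26\right) \frac{L{\left(Z{\left(-3 \right)} \right)}}{-13} - -12386 = \left(-32\right) \left(-26\right) \frac{- \frac{4}{5} - \frac{4 \left(-3\right)^{2}}{5}}{-13} - -12386 = 832 \left(- \frac{4}{5} - \frac{4 \cdot 9}{5}\right) \left(- \frac{1}{13}\right) + 12386 = 832 \left(- \frac{4}{5} - \frac{36}{5}\right) \left(- \frac{1}{13}\right) + 12386 = 832 \left(\left(-8\right) \left(- \frac{1}{13}\right)\right) + 12386 = 832 \cdot \frac{8}{13} + 12386 = 512 + 12386 = 12898$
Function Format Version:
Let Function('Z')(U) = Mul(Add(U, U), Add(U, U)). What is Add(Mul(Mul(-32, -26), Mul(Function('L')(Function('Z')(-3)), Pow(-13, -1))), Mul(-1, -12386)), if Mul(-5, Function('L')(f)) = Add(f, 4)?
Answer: 12898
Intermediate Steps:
Function('Z')(U) = Mul(4, Pow(U, 2)) (Function('Z')(U) = Mul(Mul(2, U), Mul(2, U)) = Mul(4, Pow(U, 2)))
Function('L')(f) = Add(Rational(-4, 5), Mul(Rational(-1, 5), f)) (Function('L')(f) = Mul(Rational(-1, 5), Add(f, 4)) = Mul(Rational(-1, 5), Add(4, f)) = Add(Rational(-4, 5), Mul(Rational(-1, 5), f)))
Add(Mul(Mul(-32, -26), Mul(Function('L')(Function('Z')(-3)), Pow(-13, -1))), Mul(-1, -12386)) = Add(Mul(Mul(-32, -26), Mul(Add(Rational(-4, 5), Mul(Rational(-1, 5), Mul(4, Pow(-3, 2)))), Pow(-13, -1))), Mul(-1, -12386)) = Add(Mul(832, Mul(Add(Rational(-4, 5), Mul(Rational(-1, 5), Mul(4, 9))), Rational(-1, 13))), 12386) = Add(Mul(832, Mul(Add(Rational(-4, 5), Mul(Rational(-1, 5), 36)), Rational(-1, 13))), 12386) = Add(Mul(832, Mul(Add(Rational(-4, 5), Rational(-36, 5)), Rational(-1, 13))), 12386) = Add(Mul(832, Mul(-8, Rational(-1, 13))), 12386) = Add(Mul(832, Rational(8, 13)), 12386) = Add(512, 12386) = 12898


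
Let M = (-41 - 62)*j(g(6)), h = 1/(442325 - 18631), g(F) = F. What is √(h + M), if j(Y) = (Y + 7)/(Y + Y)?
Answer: I*√180279547396707/1271082 ≈ 10.563*I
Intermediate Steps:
j(Y) = (7 + Y)/(2*Y) (j(Y) = (7 + Y)/((2*Y)) = (7 + Y)*(1/(2*Y)) = (7 + Y)/(2*Y))
h = 1/423694 ≈ 2.3602e-6
M = -1339/12 (M = (-41 - 62)*((½)*(7 + 6)/6) = -103*13/(2*6) = -103*13/12 = -1339/12 ≈ -111.58)
√(h + M) = √(1/423694 - 1339/12) = √(-283663127/2542164) = I*√180279547396707/1271082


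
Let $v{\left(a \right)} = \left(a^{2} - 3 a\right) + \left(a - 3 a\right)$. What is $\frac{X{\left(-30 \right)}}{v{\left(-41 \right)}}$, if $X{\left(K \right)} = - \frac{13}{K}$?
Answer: $\frac{13}{56580} \approx 0.00022976$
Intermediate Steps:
$v{\left(a \right)} = a^{2} - 5 a$ ($v{\left(a \right)} = \left(a^{2} - 3 a\right) - 2 a = a^{2} - 5 a$)
$\frac{X{\left(-30 \right)}}{v{\left(-41 \right)}} = \frac{\left(-13\right) \frac{1}{-30}}{\left(-41\right) \left(-5 - 41\right)} = \frac{\left(-13\right) \left(- \frac{1}{30}\right)}{\left(-41\right) \left(-46\right)} = \frac{13}{30 \cdot 1886} = \frac{13}{30} \cdot \frac{1}{1886} = \frac{13}{56580}$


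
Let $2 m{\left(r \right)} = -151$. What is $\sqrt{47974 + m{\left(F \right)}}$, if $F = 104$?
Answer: $\frac{\sqrt{191594}}{2} \approx 218.86$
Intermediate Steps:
$m{\left(r \right)} = - \frac{151}{2}$ ($m{\left(r \right)} = \frac{1}{2} \left(-151\right) = - \frac{151}{2}$)
$\sqrt{47974 + m{\left(F \right)}} = \sqrt{47974 - \frac{151}{2}} = \sqrt{\frac{95797}{2}} = \frac{\sqrt{191594}}{2}$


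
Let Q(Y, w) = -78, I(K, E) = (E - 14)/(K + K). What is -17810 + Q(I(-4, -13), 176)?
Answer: -17888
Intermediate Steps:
I(K, E) = (-14 + E)/(2*K) (I(K, E) = (-14 + E)/((2*K)) = (-14 + E)*(1/(2*K)) = (-14 + E)/(2*K))
-17810 + Q(I(-4, -13), 176) = -17810 - 78 = -17888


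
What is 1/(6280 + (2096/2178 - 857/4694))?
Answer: 5111766/32105876519 ≈ 0.00015922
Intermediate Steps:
1/(6280 + (2096/2178 - 857/4694)) = 1/(6280 + (2096*(1/2178) - 857*1/4694)) = 1/(6280 + (1048/1089 - 857/4694)) = 1/(6280 + 3986039/5111766) = 1/(32105876519/5111766) = 5111766/32105876519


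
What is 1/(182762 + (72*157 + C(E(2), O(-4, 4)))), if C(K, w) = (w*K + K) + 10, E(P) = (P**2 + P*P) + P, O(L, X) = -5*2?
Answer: 1/193986 ≈ 5.1550e-6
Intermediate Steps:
O(L, X) = -10
E(P) = P + 2*P**2 (E(P) = (P**2 + P**2) + P = 2*P**2 + P = P + 2*P**2)
C(K, w) = 10 + K + K*w (C(K, w) = (K*w + K) + 10 = (K + K*w) + 10 = 10 + K + K*w)
1/(182762 + (72*157 + C(E(2), O(-4, 4)))) = 1/(182762 + (72*157 + (10 + 2*(1 + 2*2) + (2*(1 + 2*2))*(-10)))) = 1/(182762 + (11304 + (10 + 2*(1 + 4) + (2*(1 + 4))*(-10)))) = 1/(182762 + (11304 + (10 + 2*5 + (2*5)*(-10)))) = 1/(182762 + (11304 + (10 + 10 + 10*(-10)))) = 1/(182762 + (11304 + (10 + 10 - 100))) = 1/(182762 + (11304 - 80)) = 1/(182762 + 11224) = 1/193986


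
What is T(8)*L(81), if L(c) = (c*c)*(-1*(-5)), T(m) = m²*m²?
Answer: 134369280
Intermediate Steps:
T(m) = m⁴
L(c) = 5*c² (L(c) = c²*5 = 5*c²)
T(8)*L(81) = 8⁴*(5*81²) = 4096*(5*6561) = 4096*32805 = 134369280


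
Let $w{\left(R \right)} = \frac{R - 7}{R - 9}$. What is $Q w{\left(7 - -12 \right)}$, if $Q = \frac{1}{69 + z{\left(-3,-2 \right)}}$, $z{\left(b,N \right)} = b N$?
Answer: $\frac{2}{125} \approx 0.016$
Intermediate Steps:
$z{\left(b,N \right)} = N b$
$Q = \frac{1}{75}$ ($Q = \frac{1}{69 - -6} = \frac{1}{69 + 6} = \frac{1}{75} \approx 0.013333$)
$w{\left(R \right)} = \frac{-7 + R}{-9 + R}$
$Q w{\left(7 - -12 \right)} = \frac{\frac{1}{-9 + \left(7 - -12\right)} \left(-7 + \left(7 - -12\right)\right)}{75} = \frac{\frac{1}{-9 + \left(7 + 12\right)} \left(-7 + \left(7 + 12\right)\right)}{75} = \frac{\frac{1}{-9 + 19} \left(-7 + 19\right)}{75} = \frac{\frac{1}{10} \cdot 12}{75} = \frac{1}{75} \cdot \frac{6}{5} = \frac{2}{125}$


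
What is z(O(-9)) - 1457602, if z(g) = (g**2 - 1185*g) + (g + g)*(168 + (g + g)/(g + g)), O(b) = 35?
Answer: -1486022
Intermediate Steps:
z(g) = g**2 - 847*g (z(g) = (g**2 - 1185*g) + (2*g)*(168 + (2*g)/((2*g))) = (g**2 - 1185*g) + (2*g)*(168 + (2*g)*(1/(2*g))) = (g**2 - 1185*g) + (2*g)*(168 + 1) = (g**2 - 1185*g) + (2*g)*169 = (g**2 - 1185*g) + 338*g = g**2 - 847*g)
z(O(-9)) - 1457602 = 35*(-847 + 35) - 1457602 = 35*(-812) - 1457602 = -28420 - 1457602 = -1486022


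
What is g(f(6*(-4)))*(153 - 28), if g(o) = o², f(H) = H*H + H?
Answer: 38088000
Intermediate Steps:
f(H) = H + H² (f(H) = H² + H = H + H²)
g(f(6*(-4)))*(153 - 28) = ((6*(-4))*(1 + 6*(-4)))²*(153 - 28) = (-24*(1 - 24))²*125 = (-24*(-23))²*125 = 552²*125 = 304704*125 = 38088000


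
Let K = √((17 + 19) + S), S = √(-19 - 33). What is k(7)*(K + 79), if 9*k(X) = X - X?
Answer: 0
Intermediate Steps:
S = 2*I*√13 (S = √(-52) = 2*I*√13 ≈ 7.2111*I)
k(X) = 0 (k(X) = (X - X)/9 = (⅑)*0 = 0)
K = √(36 + 2*I*√13) (K = √((17 + 19) + 2*I*√13) = √(36 + 2*I*√13) ≈ 6.0297 + 0.59796*I)
k(7)*(K + 79) = 0*(√(36 + 2*I*√13) + 79) = 0*(79 + √(36 + 2*I*√13)) = 0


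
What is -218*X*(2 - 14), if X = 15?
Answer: 39240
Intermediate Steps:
-218*X*(2 - 14) = -3270*(2 - 14) = -3270*(-12) = -218*(-180) = 39240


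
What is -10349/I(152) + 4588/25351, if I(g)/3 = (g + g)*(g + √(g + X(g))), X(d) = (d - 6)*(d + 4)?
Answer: -257512571/26770656 + 10349*√1433/40128 ≈ 0.14358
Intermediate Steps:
X(d) = (-6 + d)*(4 + d)
I(g) = 6*g*(g + √(-24 + g² - g)) (I(g) = 3*((g + g)*(g + √(g + (-24 + g² - 2*g)))) = 3*((2*g)*(g + √(-24 + g² - g))) = 3*(2*g*(g + √(-24 + g² - g))) = 6*g*(g + √(-24 + g² - g)))
-10349/I(152) + 4588/25351 = -10349*1/(912*(152 + √(-24 + 152² - 1*152))) + 4588/25351 = -10349*1/(912*(152 + √(-24 + 23104 - 152))) + 4588*(1/25351) = -10349*1/(912*(152 + √22928)) + 4588/25351 = -10349*1/(912*(152 + 4*√1433)) + 4588/25351 = -10349/(138624 + 3648*√1433) + 4588/25351 = 4588/25351 - 10349/(138624 + 3648*√1433)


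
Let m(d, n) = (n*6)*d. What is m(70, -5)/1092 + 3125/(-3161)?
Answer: -119650/41093 ≈ -2.9117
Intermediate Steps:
m(d, n) = 6*d*n (m(d, n) = (6*n)*d = 6*d*n)
m(70, -5)/1092 + 3125/(-3161) = (6*70*(-5))/1092 + 3125/(-3161) = -2100*1/1092 + 3125*(-1/3161) = -25/13 - 3125/3161 = -119650/41093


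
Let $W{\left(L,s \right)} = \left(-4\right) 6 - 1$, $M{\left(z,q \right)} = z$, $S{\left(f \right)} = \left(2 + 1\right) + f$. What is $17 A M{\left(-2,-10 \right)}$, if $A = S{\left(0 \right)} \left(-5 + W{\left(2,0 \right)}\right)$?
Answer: $3060$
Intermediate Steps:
$S{\left(f \right)} = 3 + f$
$W{\left(L,s \right)} = -25$ ($W{\left(L,s \right)} = -24 - 1 = -25$)
$A = -90$ ($A = \left(3 + 0\right) \left(-5 - 25\right) = 3 \left(-30\right) = -90$)
$17 A M{\left(-2,-10 \right)} = 17 \left(-90\right) \left(-2\right) = \left(-1530\right) \left(-2\right) = 3060$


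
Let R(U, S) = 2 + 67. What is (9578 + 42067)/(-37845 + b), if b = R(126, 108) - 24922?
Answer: -51645/62698 ≈ -0.82371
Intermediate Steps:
R(U, S) = 69
b = -24853 (b = 69 - 24922 = -24853)
(9578 + 42067)/(-37845 + b) = (9578 + 42067)/(-37845 - 24853) = 51645/(-62698) = 51645*(-1/62698) = -51645/62698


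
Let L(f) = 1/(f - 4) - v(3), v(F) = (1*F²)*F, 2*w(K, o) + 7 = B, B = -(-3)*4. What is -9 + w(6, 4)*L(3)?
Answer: -79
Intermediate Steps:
B = 12 (B = -3*(-4) = 12)
w(K, o) = 5/2 (w(K, o) = -7/2 + (½)*12 = -7/2 + 6 = 5/2)
v(F) = F³ (v(F) = F²*F = F³)
L(f) = -27 + 1/(-4 + f) (L(f) = 1/(f - 4) - 1*3³ = 1/(-4 + f) - 1*27 = 1/(-4 + f) - 27 = -27 + 1/(-4 + f))
-9 + w(6, 4)*L(3) = -9 + 5*((109 - 27*3)/(-4 + 3))/2 = -9 + 5*((109 - 81)/(-1))/2 = -9 + 5*(-1*28)/2 = -9 + (5/2)*(-28) = -9 - 70 = -79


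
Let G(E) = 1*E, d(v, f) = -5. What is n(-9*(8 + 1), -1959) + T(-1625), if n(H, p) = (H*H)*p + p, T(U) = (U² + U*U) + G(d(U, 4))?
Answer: -7573713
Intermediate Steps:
G(E) = E
T(U) = -5 + 2*U² (T(U) = (U² + U*U) - 5 = (U² + U²) - 5 = 2*U² - 5 = -5 + 2*U²)
n(H, p) = p + p*H² (n(H, p) = H²*p + p = p*H² + p = p + p*H²)
n(-9*(8 + 1), -1959) + T(-1625) = -1959*(1 + (-9*(8 + 1))²) + (-5 + 2*(-1625)²) = -1959*(1 + (-9*9)²) + (-5 + 2*2640625) = -1959*(1 + (-81)²) + (-5 + 5281250) = -1959*(1 + 6561) + 5281245 = -1959*6562 + 5281245 = -12854958 + 5281245 = -7573713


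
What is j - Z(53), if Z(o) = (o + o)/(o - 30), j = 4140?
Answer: 95114/23 ≈ 4135.4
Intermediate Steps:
Z(o) = 2*o/(-30 + o) (Z(o) = (2*o)/(-30 + o) = 2*o/(-30 + o))
j - Z(53) = 4140 - 2*53/(-30 + 53) = 4140 - 2*53/23 = 4140 - 1*106/23 = 4140 - 106/23 = 95114/23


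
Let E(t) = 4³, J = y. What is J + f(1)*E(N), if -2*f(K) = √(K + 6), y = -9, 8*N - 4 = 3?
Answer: -9 - 32*√7 ≈ -93.664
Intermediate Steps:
N = 7/8 (N = ½ + (⅛)*3 = ½ + 3/8 = 7/8 ≈ 0.87500)
f(K) = -√(6 + K)/2 (f(K) = -√(K + 6)/2 = -√(6 + K)/2)
J = -9
E(t) = 64
J + f(1)*E(N) = -9 - √(6 + 1)/2*64 = -9 - √7/2*64 = -9 - 32*√7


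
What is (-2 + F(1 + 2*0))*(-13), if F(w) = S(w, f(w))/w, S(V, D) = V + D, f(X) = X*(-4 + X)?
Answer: 52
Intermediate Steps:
S(V, D) = D + V
F(w) = (w + w*(-4 + w))/w (F(w) = (w*(-4 + w) + w)/w = (w + w*(-4 + w))/w)
(-2 + F(1 + 2*0))*(-13) = (-2 + (-3 + (1 + 2*0)))*(-13) = (-2 + (-3 + (1 + 0)))*(-13) = (-2 + (-3 + 1))*(-13) = (-2 - 2)*(-13) = -4*(-13) = 52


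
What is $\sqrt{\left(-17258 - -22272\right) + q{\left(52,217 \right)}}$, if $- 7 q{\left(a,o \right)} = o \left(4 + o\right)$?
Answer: $i \sqrt{1837} \approx 42.86 i$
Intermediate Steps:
$q{\left(a,o \right)} = - \frac{o \left(4 + o\right)}{7}$
$\sqrt{\left(-17258 - -22272\right) + q{\left(52,217 \right)}} = \sqrt{\left(-17258 - -22272\right) - 31 \left(4 + 217\right)} = \sqrt{\left(-17258 + 22272\right) - 31 \cdot 221} = \sqrt{5014 - 6851} = \sqrt{-1837} = i \sqrt{1837}$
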